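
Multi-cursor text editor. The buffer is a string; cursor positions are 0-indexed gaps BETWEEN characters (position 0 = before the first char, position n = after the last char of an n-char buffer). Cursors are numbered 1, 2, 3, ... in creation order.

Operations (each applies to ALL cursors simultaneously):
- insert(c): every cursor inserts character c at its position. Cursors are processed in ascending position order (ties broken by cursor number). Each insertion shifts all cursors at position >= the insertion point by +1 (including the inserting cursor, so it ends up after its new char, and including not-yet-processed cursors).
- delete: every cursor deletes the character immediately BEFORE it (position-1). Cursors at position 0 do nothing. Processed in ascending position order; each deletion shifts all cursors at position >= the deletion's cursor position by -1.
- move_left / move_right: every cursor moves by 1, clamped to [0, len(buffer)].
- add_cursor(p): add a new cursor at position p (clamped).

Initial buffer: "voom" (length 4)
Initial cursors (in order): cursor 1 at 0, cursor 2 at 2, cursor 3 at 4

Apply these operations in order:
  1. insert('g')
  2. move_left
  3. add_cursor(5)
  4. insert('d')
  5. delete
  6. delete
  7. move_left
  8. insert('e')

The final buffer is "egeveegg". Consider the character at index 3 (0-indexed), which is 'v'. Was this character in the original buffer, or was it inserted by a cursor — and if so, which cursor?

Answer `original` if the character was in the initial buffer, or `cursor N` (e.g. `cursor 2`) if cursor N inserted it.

Answer: original

Derivation:
After op 1 (insert('g')): buffer="gvogomg" (len 7), cursors c1@1 c2@4 c3@7, authorship 1..2..3
After op 2 (move_left): buffer="gvogomg" (len 7), cursors c1@0 c2@3 c3@6, authorship 1..2..3
After op 3 (add_cursor(5)): buffer="gvogomg" (len 7), cursors c1@0 c2@3 c4@5 c3@6, authorship 1..2..3
After op 4 (insert('d')): buffer="dgvodgodmdg" (len 11), cursors c1@1 c2@5 c4@8 c3@10, authorship 11..22.4.33
After op 5 (delete): buffer="gvogomg" (len 7), cursors c1@0 c2@3 c4@5 c3@6, authorship 1..2..3
After op 6 (delete): buffer="gvgg" (len 4), cursors c1@0 c2@2 c3@3 c4@3, authorship 1.23
After op 7 (move_left): buffer="gvgg" (len 4), cursors c1@0 c2@1 c3@2 c4@2, authorship 1.23
After op 8 (insert('e')): buffer="egeveegg" (len 8), cursors c1@1 c2@3 c3@6 c4@6, authorship 112.3423
Authorship (.=original, N=cursor N): 1 1 2 . 3 4 2 3
Index 3: author = original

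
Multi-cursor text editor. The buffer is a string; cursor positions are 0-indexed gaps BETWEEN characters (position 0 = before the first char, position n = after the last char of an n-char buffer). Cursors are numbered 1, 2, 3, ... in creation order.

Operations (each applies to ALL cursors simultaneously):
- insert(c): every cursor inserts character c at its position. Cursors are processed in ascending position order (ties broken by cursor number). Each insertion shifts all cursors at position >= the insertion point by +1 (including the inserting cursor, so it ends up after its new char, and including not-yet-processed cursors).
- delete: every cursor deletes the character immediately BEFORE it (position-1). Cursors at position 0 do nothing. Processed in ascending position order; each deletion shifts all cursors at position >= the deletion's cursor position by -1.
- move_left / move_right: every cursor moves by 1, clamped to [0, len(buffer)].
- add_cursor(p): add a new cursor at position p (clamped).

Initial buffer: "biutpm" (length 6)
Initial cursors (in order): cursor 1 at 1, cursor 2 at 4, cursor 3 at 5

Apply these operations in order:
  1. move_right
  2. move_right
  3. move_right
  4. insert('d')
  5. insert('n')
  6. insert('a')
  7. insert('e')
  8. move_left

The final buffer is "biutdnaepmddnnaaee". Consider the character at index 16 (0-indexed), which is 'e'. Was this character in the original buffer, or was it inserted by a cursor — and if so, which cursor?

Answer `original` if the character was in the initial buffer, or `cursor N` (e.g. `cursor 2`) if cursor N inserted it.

After op 1 (move_right): buffer="biutpm" (len 6), cursors c1@2 c2@5 c3@6, authorship ......
After op 2 (move_right): buffer="biutpm" (len 6), cursors c1@3 c2@6 c3@6, authorship ......
After op 3 (move_right): buffer="biutpm" (len 6), cursors c1@4 c2@6 c3@6, authorship ......
After op 4 (insert('d')): buffer="biutdpmdd" (len 9), cursors c1@5 c2@9 c3@9, authorship ....1..23
After op 5 (insert('n')): buffer="biutdnpmddnn" (len 12), cursors c1@6 c2@12 c3@12, authorship ....11..2323
After op 6 (insert('a')): buffer="biutdnapmddnnaa" (len 15), cursors c1@7 c2@15 c3@15, authorship ....111..232323
After op 7 (insert('e')): buffer="biutdnaepmddnnaaee" (len 18), cursors c1@8 c2@18 c3@18, authorship ....1111..23232323
After op 8 (move_left): buffer="biutdnaepmddnnaaee" (len 18), cursors c1@7 c2@17 c3@17, authorship ....1111..23232323
Authorship (.=original, N=cursor N): . . . . 1 1 1 1 . . 2 3 2 3 2 3 2 3
Index 16: author = 2

Answer: cursor 2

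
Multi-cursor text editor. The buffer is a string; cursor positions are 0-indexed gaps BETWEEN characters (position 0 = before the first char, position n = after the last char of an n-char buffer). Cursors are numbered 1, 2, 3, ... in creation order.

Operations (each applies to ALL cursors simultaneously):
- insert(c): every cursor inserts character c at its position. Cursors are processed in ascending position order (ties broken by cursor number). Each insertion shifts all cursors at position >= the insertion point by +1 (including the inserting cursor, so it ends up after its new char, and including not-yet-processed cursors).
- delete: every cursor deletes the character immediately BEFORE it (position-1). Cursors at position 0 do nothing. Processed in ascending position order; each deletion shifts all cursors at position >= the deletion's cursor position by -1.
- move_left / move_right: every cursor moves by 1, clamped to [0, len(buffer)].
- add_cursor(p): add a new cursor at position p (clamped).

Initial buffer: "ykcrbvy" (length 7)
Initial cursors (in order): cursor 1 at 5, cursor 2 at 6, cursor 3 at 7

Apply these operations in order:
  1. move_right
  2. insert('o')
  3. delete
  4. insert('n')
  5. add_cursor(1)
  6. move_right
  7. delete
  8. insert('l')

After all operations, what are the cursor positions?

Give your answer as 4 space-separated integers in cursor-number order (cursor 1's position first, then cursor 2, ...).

After op 1 (move_right): buffer="ykcrbvy" (len 7), cursors c1@6 c2@7 c3@7, authorship .......
After op 2 (insert('o')): buffer="ykcrbvoyoo" (len 10), cursors c1@7 c2@10 c3@10, authorship ......1.23
After op 3 (delete): buffer="ykcrbvy" (len 7), cursors c1@6 c2@7 c3@7, authorship .......
After op 4 (insert('n')): buffer="ykcrbvnynn" (len 10), cursors c1@7 c2@10 c3@10, authorship ......1.23
After op 5 (add_cursor(1)): buffer="ykcrbvnynn" (len 10), cursors c4@1 c1@7 c2@10 c3@10, authorship ......1.23
After op 6 (move_right): buffer="ykcrbvnynn" (len 10), cursors c4@2 c1@8 c2@10 c3@10, authorship ......1.23
After op 7 (delete): buffer="ycrbvn" (len 6), cursors c4@1 c1@6 c2@6 c3@6, authorship .....1
After op 8 (insert('l')): buffer="ylcrbvnlll" (len 10), cursors c4@2 c1@10 c2@10 c3@10, authorship .4....1123

Answer: 10 10 10 2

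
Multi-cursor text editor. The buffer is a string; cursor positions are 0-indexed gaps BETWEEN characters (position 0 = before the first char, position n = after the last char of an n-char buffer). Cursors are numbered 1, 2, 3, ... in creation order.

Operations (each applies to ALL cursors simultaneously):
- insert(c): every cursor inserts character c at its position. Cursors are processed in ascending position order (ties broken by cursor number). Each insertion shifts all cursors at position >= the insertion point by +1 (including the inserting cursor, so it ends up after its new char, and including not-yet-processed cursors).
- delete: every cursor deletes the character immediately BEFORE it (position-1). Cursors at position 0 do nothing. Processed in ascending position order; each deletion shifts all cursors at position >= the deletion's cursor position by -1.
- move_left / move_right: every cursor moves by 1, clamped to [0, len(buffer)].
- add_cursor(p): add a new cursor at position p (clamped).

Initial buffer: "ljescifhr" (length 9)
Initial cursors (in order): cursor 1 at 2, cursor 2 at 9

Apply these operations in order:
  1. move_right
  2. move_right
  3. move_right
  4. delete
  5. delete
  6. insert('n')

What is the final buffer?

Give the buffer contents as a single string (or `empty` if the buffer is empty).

After op 1 (move_right): buffer="ljescifhr" (len 9), cursors c1@3 c2@9, authorship .........
After op 2 (move_right): buffer="ljescifhr" (len 9), cursors c1@4 c2@9, authorship .........
After op 3 (move_right): buffer="ljescifhr" (len 9), cursors c1@5 c2@9, authorship .........
After op 4 (delete): buffer="ljesifh" (len 7), cursors c1@4 c2@7, authorship .......
After op 5 (delete): buffer="ljeif" (len 5), cursors c1@3 c2@5, authorship .....
After op 6 (insert('n')): buffer="ljenifn" (len 7), cursors c1@4 c2@7, authorship ...1..2

Answer: ljenifn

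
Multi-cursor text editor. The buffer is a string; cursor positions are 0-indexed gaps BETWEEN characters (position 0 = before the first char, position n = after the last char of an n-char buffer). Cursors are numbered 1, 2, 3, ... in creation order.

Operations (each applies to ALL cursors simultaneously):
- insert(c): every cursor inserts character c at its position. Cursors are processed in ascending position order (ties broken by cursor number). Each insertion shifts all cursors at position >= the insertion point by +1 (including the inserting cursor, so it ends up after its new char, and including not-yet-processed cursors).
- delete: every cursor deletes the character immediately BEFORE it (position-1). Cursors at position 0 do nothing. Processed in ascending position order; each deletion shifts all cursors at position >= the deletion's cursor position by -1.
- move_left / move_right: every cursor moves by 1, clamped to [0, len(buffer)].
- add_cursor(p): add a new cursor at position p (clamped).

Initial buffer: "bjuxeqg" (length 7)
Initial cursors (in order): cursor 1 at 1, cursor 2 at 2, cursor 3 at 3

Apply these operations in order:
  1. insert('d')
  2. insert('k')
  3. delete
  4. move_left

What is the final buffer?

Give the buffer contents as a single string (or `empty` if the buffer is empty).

After op 1 (insert('d')): buffer="bdjdudxeqg" (len 10), cursors c1@2 c2@4 c3@6, authorship .1.2.3....
After op 2 (insert('k')): buffer="bdkjdkudkxeqg" (len 13), cursors c1@3 c2@6 c3@9, authorship .11.22.33....
After op 3 (delete): buffer="bdjdudxeqg" (len 10), cursors c1@2 c2@4 c3@6, authorship .1.2.3....
After op 4 (move_left): buffer="bdjdudxeqg" (len 10), cursors c1@1 c2@3 c3@5, authorship .1.2.3....

Answer: bdjdudxeqg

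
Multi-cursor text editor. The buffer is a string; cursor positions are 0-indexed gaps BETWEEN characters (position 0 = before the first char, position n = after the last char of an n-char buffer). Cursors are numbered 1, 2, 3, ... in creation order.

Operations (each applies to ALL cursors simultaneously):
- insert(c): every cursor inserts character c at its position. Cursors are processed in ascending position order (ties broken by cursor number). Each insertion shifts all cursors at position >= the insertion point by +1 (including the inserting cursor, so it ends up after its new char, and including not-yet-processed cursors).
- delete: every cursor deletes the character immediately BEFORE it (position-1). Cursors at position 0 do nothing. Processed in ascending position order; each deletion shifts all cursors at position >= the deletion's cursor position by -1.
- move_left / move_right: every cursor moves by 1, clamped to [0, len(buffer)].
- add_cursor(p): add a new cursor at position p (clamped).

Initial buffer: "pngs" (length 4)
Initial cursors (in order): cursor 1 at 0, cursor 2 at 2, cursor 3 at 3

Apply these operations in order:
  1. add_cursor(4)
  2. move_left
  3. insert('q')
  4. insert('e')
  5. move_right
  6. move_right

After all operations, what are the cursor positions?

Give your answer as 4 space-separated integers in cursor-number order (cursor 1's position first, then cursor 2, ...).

Answer: 4 7 10 12

Derivation:
After op 1 (add_cursor(4)): buffer="pngs" (len 4), cursors c1@0 c2@2 c3@3 c4@4, authorship ....
After op 2 (move_left): buffer="pngs" (len 4), cursors c1@0 c2@1 c3@2 c4@3, authorship ....
After op 3 (insert('q')): buffer="qpqnqgqs" (len 8), cursors c1@1 c2@3 c3@5 c4@7, authorship 1.2.3.4.
After op 4 (insert('e')): buffer="qepqenqegqes" (len 12), cursors c1@2 c2@5 c3@8 c4@11, authorship 11.22.33.44.
After op 5 (move_right): buffer="qepqenqegqes" (len 12), cursors c1@3 c2@6 c3@9 c4@12, authorship 11.22.33.44.
After op 6 (move_right): buffer="qepqenqegqes" (len 12), cursors c1@4 c2@7 c3@10 c4@12, authorship 11.22.33.44.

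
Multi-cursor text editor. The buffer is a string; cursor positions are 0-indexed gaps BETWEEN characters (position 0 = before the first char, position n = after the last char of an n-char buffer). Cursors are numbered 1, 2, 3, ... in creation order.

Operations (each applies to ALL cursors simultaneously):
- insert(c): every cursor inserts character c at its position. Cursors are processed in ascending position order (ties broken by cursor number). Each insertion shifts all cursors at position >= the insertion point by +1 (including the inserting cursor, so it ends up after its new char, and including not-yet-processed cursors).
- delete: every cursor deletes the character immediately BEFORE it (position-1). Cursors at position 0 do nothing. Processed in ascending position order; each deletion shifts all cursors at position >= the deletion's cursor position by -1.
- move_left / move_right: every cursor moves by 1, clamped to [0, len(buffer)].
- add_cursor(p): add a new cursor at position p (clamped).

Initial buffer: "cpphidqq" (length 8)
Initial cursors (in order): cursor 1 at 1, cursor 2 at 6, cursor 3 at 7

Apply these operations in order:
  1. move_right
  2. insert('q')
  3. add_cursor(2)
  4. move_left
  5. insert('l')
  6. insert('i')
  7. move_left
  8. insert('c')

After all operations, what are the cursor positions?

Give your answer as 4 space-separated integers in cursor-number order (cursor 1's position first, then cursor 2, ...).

Answer: 7 16 21 3

Derivation:
After op 1 (move_right): buffer="cpphidqq" (len 8), cursors c1@2 c2@7 c3@8, authorship ........
After op 2 (insert('q')): buffer="cpqphidqqqq" (len 11), cursors c1@3 c2@9 c3@11, authorship ..1.....2.3
After op 3 (add_cursor(2)): buffer="cpqphidqqqq" (len 11), cursors c4@2 c1@3 c2@9 c3@11, authorship ..1.....2.3
After op 4 (move_left): buffer="cpqphidqqqq" (len 11), cursors c4@1 c1@2 c2@8 c3@10, authorship ..1.....2.3
After op 5 (insert('l')): buffer="clplqphidqlqqlq" (len 15), cursors c4@2 c1@4 c2@11 c3@14, authorship .4.11.....22.33
After op 6 (insert('i')): buffer="clipliqphidqliqqliq" (len 19), cursors c4@3 c1@6 c2@14 c3@18, authorship .44.111.....222.333
After op 7 (move_left): buffer="clipliqphidqliqqliq" (len 19), cursors c4@2 c1@5 c2@13 c3@17, authorship .44.111.....222.333
After op 8 (insert('c')): buffer="clciplciqphidqlciqqlciq" (len 23), cursors c4@3 c1@7 c2@16 c3@21, authorship .444.1111.....2222.3333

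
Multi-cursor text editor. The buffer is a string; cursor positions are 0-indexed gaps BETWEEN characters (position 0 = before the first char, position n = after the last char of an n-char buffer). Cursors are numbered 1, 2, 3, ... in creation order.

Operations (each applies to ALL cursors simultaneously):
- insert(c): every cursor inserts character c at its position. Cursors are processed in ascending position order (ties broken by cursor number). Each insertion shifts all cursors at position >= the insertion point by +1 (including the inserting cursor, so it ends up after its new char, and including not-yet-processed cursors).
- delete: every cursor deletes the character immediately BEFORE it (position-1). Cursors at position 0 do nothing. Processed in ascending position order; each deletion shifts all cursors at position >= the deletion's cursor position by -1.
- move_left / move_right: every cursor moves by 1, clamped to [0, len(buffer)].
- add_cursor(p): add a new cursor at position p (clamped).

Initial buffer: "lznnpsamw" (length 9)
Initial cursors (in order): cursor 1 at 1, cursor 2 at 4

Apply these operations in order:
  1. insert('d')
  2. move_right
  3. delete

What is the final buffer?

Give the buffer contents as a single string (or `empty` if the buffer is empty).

Answer: ldnndsamw

Derivation:
After op 1 (insert('d')): buffer="ldznndpsamw" (len 11), cursors c1@2 c2@6, authorship .1...2.....
After op 2 (move_right): buffer="ldznndpsamw" (len 11), cursors c1@3 c2@7, authorship .1...2.....
After op 3 (delete): buffer="ldnndsamw" (len 9), cursors c1@2 c2@5, authorship .1..2....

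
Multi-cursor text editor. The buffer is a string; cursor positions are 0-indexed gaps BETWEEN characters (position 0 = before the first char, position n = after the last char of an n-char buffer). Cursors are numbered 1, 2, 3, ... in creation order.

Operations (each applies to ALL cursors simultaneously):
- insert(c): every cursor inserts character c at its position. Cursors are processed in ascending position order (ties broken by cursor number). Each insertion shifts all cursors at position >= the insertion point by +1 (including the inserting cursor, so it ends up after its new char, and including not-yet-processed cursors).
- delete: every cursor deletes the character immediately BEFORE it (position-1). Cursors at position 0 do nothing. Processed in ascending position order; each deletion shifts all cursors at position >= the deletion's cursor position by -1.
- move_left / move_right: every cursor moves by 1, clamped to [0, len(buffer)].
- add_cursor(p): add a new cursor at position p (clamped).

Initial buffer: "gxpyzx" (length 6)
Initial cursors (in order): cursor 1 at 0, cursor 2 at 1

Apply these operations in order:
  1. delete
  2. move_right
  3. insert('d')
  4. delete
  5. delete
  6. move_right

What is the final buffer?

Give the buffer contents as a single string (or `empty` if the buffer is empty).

Answer: pyzx

Derivation:
After op 1 (delete): buffer="xpyzx" (len 5), cursors c1@0 c2@0, authorship .....
After op 2 (move_right): buffer="xpyzx" (len 5), cursors c1@1 c2@1, authorship .....
After op 3 (insert('d')): buffer="xddpyzx" (len 7), cursors c1@3 c2@3, authorship .12....
After op 4 (delete): buffer="xpyzx" (len 5), cursors c1@1 c2@1, authorship .....
After op 5 (delete): buffer="pyzx" (len 4), cursors c1@0 c2@0, authorship ....
After op 6 (move_right): buffer="pyzx" (len 4), cursors c1@1 c2@1, authorship ....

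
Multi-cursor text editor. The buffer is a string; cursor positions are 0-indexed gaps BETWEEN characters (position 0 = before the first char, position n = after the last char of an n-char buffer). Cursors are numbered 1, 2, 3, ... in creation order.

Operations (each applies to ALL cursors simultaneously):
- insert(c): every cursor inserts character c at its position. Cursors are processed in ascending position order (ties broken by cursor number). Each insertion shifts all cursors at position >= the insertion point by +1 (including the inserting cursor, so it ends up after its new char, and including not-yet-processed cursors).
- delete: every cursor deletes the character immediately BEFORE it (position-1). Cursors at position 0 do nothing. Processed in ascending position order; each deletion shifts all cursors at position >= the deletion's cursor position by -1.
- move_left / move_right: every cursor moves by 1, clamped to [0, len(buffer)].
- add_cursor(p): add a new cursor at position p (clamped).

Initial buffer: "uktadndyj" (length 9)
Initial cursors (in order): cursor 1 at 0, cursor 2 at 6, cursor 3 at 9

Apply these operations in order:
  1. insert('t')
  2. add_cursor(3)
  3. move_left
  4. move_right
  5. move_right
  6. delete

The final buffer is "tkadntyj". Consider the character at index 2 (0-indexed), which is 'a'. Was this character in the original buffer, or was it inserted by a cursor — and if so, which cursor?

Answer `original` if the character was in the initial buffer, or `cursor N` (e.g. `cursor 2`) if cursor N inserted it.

Answer: original

Derivation:
After op 1 (insert('t')): buffer="tuktadntdyjt" (len 12), cursors c1@1 c2@8 c3@12, authorship 1......2...3
After op 2 (add_cursor(3)): buffer="tuktadntdyjt" (len 12), cursors c1@1 c4@3 c2@8 c3@12, authorship 1......2...3
After op 3 (move_left): buffer="tuktadntdyjt" (len 12), cursors c1@0 c4@2 c2@7 c3@11, authorship 1......2...3
After op 4 (move_right): buffer="tuktadntdyjt" (len 12), cursors c1@1 c4@3 c2@8 c3@12, authorship 1......2...3
After op 5 (move_right): buffer="tuktadntdyjt" (len 12), cursors c1@2 c4@4 c2@9 c3@12, authorship 1......2...3
After op 6 (delete): buffer="tkadntyj" (len 8), cursors c1@1 c4@2 c2@6 c3@8, authorship 1....2..
Authorship (.=original, N=cursor N): 1 . . . . 2 . .
Index 2: author = original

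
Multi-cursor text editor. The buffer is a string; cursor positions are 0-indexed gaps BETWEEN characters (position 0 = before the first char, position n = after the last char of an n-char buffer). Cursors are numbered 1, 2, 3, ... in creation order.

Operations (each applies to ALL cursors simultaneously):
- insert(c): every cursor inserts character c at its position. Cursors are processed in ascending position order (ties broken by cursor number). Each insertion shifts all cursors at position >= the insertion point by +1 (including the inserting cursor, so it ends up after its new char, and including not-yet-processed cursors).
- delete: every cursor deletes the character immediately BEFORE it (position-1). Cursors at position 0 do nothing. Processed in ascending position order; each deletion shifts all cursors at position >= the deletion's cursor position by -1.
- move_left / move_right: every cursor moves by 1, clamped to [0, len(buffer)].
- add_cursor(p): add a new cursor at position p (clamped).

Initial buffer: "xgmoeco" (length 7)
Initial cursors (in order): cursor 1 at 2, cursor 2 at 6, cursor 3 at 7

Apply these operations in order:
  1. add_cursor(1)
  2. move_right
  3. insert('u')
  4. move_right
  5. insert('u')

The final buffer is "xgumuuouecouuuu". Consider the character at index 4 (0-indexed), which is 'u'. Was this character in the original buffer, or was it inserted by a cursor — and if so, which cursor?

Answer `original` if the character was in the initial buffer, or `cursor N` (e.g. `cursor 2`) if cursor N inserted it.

After op 1 (add_cursor(1)): buffer="xgmoeco" (len 7), cursors c4@1 c1@2 c2@6 c3@7, authorship .......
After op 2 (move_right): buffer="xgmoeco" (len 7), cursors c4@2 c1@3 c2@7 c3@7, authorship .......
After op 3 (insert('u')): buffer="xgumuoecouu" (len 11), cursors c4@3 c1@5 c2@11 c3@11, authorship ..4.1....23
After op 4 (move_right): buffer="xgumuoecouu" (len 11), cursors c4@4 c1@6 c2@11 c3@11, authorship ..4.1....23
After op 5 (insert('u')): buffer="xgumuuouecouuuu" (len 15), cursors c4@5 c1@8 c2@15 c3@15, authorship ..4.41.1...2323
Authorship (.=original, N=cursor N): . . 4 . 4 1 . 1 . . . 2 3 2 3
Index 4: author = 4

Answer: cursor 4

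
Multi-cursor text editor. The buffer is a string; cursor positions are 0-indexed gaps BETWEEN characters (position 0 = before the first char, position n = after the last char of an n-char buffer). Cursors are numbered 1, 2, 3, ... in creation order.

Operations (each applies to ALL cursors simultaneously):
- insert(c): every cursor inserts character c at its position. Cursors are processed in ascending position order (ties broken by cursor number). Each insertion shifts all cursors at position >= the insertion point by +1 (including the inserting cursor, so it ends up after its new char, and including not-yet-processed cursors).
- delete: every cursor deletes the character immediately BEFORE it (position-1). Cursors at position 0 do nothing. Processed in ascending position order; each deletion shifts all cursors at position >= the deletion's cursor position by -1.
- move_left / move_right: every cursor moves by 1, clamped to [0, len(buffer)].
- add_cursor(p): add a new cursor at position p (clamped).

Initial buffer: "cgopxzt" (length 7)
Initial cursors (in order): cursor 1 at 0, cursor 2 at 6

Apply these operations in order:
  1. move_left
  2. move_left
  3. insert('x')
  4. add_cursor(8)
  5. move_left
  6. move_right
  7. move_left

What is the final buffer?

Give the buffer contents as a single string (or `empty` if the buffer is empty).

After op 1 (move_left): buffer="cgopxzt" (len 7), cursors c1@0 c2@5, authorship .......
After op 2 (move_left): buffer="cgopxzt" (len 7), cursors c1@0 c2@4, authorship .......
After op 3 (insert('x')): buffer="xcgopxxzt" (len 9), cursors c1@1 c2@6, authorship 1....2...
After op 4 (add_cursor(8)): buffer="xcgopxxzt" (len 9), cursors c1@1 c2@6 c3@8, authorship 1....2...
After op 5 (move_left): buffer="xcgopxxzt" (len 9), cursors c1@0 c2@5 c3@7, authorship 1....2...
After op 6 (move_right): buffer="xcgopxxzt" (len 9), cursors c1@1 c2@6 c3@8, authorship 1....2...
After op 7 (move_left): buffer="xcgopxxzt" (len 9), cursors c1@0 c2@5 c3@7, authorship 1....2...

Answer: xcgopxxzt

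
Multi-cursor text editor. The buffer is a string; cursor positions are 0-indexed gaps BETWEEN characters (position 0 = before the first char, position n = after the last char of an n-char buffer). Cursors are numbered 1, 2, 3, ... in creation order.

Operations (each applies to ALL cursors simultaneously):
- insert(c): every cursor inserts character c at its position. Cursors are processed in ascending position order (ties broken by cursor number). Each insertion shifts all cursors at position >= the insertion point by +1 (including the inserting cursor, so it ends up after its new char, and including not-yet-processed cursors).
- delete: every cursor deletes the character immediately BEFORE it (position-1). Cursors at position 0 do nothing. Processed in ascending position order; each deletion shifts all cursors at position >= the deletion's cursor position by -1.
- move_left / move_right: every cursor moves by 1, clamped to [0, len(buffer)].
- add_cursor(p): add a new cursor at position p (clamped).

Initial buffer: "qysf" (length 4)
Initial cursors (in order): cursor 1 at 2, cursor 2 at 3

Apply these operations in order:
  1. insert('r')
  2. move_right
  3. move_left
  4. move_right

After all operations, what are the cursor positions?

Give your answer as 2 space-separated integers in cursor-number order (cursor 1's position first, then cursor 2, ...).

Answer: 4 6

Derivation:
After op 1 (insert('r')): buffer="qyrsrf" (len 6), cursors c1@3 c2@5, authorship ..1.2.
After op 2 (move_right): buffer="qyrsrf" (len 6), cursors c1@4 c2@6, authorship ..1.2.
After op 3 (move_left): buffer="qyrsrf" (len 6), cursors c1@3 c2@5, authorship ..1.2.
After op 4 (move_right): buffer="qyrsrf" (len 6), cursors c1@4 c2@6, authorship ..1.2.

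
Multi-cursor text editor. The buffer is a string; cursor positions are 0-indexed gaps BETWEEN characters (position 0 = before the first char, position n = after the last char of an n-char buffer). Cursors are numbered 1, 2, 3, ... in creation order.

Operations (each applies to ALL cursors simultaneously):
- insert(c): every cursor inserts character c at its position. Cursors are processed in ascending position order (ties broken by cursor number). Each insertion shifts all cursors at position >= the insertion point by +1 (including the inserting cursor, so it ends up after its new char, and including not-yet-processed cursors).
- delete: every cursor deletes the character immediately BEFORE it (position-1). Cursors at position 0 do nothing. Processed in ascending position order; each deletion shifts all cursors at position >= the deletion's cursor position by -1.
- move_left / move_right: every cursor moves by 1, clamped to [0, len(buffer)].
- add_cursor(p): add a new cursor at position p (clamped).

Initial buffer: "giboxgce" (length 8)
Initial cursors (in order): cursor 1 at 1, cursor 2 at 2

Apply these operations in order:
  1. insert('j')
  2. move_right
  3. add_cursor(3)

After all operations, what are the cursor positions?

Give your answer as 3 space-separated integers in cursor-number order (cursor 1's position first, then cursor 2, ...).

Answer: 3 5 3

Derivation:
After op 1 (insert('j')): buffer="gjijboxgce" (len 10), cursors c1@2 c2@4, authorship .1.2......
After op 2 (move_right): buffer="gjijboxgce" (len 10), cursors c1@3 c2@5, authorship .1.2......
After op 3 (add_cursor(3)): buffer="gjijboxgce" (len 10), cursors c1@3 c3@3 c2@5, authorship .1.2......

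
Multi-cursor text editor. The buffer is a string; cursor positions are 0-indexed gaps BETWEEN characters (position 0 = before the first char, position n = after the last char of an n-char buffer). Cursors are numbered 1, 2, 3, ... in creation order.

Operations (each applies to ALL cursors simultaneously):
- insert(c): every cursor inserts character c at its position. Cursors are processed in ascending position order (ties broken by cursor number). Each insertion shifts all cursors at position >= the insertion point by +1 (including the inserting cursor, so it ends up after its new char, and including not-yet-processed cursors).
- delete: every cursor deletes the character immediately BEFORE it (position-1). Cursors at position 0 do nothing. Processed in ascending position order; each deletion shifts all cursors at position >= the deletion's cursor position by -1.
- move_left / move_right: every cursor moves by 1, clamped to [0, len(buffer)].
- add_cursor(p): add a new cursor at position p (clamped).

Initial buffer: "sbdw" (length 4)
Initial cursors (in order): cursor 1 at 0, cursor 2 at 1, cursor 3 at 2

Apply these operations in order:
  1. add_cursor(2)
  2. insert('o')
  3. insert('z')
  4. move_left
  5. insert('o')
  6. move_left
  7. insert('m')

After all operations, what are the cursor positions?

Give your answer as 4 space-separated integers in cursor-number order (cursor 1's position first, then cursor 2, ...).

After op 1 (add_cursor(2)): buffer="sbdw" (len 4), cursors c1@0 c2@1 c3@2 c4@2, authorship ....
After op 2 (insert('o')): buffer="osoboodw" (len 8), cursors c1@1 c2@3 c3@6 c4@6, authorship 1.2.34..
After op 3 (insert('z')): buffer="ozsozboozzdw" (len 12), cursors c1@2 c2@5 c3@10 c4@10, authorship 11.22.3434..
After op 4 (move_left): buffer="ozsozboozzdw" (len 12), cursors c1@1 c2@4 c3@9 c4@9, authorship 11.22.3434..
After op 5 (insert('o')): buffer="oozsoozboozoozdw" (len 16), cursors c1@2 c2@6 c3@13 c4@13, authorship 111.222.343344..
After op 6 (move_left): buffer="oozsoozboozoozdw" (len 16), cursors c1@1 c2@5 c3@12 c4@12, authorship 111.222.343344..
After op 7 (insert('m')): buffer="omozsomozboozommozdw" (len 20), cursors c1@2 c2@7 c3@16 c4@16, authorship 1111.2222.34333444..

Answer: 2 7 16 16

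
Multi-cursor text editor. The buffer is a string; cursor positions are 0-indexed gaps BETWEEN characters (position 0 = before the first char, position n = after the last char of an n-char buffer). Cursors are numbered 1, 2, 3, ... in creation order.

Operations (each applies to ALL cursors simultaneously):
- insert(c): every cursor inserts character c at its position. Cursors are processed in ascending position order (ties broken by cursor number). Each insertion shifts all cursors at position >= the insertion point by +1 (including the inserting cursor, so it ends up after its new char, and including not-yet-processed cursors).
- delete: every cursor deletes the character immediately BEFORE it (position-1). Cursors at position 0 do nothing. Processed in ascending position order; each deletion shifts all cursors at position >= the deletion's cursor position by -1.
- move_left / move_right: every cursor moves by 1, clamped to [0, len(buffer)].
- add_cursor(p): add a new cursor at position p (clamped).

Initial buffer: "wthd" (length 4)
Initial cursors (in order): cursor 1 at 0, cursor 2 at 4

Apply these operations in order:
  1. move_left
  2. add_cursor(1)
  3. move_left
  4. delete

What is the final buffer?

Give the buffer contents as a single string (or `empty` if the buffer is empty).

After op 1 (move_left): buffer="wthd" (len 4), cursors c1@0 c2@3, authorship ....
After op 2 (add_cursor(1)): buffer="wthd" (len 4), cursors c1@0 c3@1 c2@3, authorship ....
After op 3 (move_left): buffer="wthd" (len 4), cursors c1@0 c3@0 c2@2, authorship ....
After op 4 (delete): buffer="whd" (len 3), cursors c1@0 c3@0 c2@1, authorship ...

Answer: whd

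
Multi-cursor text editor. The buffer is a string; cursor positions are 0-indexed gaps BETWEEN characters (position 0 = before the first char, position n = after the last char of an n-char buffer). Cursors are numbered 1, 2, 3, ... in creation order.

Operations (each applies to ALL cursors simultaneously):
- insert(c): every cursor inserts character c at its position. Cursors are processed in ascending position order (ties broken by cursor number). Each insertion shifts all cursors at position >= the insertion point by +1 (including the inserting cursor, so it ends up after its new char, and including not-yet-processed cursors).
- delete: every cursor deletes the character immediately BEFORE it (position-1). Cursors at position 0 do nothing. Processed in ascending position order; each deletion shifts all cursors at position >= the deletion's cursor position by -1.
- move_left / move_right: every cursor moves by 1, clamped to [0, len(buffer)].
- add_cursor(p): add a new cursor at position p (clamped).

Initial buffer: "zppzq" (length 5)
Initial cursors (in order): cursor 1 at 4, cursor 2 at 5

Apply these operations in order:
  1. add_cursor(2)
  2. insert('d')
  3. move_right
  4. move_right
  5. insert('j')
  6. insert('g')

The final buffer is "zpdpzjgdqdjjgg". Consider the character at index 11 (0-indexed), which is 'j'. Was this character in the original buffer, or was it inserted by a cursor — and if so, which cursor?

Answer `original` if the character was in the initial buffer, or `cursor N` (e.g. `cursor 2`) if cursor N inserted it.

Answer: cursor 2

Derivation:
After op 1 (add_cursor(2)): buffer="zppzq" (len 5), cursors c3@2 c1@4 c2@5, authorship .....
After op 2 (insert('d')): buffer="zpdpzdqd" (len 8), cursors c3@3 c1@6 c2@8, authorship ..3..1.2
After op 3 (move_right): buffer="zpdpzdqd" (len 8), cursors c3@4 c1@7 c2@8, authorship ..3..1.2
After op 4 (move_right): buffer="zpdpzdqd" (len 8), cursors c3@5 c1@8 c2@8, authorship ..3..1.2
After op 5 (insert('j')): buffer="zpdpzjdqdjj" (len 11), cursors c3@6 c1@11 c2@11, authorship ..3..31.212
After op 6 (insert('g')): buffer="zpdpzjgdqdjjgg" (len 14), cursors c3@7 c1@14 c2@14, authorship ..3..331.21212
Authorship (.=original, N=cursor N): . . 3 . . 3 3 1 . 2 1 2 1 2
Index 11: author = 2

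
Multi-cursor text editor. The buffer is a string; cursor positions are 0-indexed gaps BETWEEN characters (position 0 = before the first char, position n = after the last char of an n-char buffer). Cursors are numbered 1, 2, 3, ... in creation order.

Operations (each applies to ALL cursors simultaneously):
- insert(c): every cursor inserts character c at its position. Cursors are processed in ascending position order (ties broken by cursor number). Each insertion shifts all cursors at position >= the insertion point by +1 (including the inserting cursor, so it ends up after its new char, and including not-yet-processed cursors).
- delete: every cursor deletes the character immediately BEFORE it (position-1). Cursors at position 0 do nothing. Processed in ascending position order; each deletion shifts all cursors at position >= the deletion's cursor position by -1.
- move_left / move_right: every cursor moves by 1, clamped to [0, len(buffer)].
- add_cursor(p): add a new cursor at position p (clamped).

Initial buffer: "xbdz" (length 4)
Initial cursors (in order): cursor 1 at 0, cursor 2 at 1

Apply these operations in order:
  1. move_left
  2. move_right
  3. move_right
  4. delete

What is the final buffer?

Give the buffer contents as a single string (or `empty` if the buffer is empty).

After op 1 (move_left): buffer="xbdz" (len 4), cursors c1@0 c2@0, authorship ....
After op 2 (move_right): buffer="xbdz" (len 4), cursors c1@1 c2@1, authorship ....
After op 3 (move_right): buffer="xbdz" (len 4), cursors c1@2 c2@2, authorship ....
After op 4 (delete): buffer="dz" (len 2), cursors c1@0 c2@0, authorship ..

Answer: dz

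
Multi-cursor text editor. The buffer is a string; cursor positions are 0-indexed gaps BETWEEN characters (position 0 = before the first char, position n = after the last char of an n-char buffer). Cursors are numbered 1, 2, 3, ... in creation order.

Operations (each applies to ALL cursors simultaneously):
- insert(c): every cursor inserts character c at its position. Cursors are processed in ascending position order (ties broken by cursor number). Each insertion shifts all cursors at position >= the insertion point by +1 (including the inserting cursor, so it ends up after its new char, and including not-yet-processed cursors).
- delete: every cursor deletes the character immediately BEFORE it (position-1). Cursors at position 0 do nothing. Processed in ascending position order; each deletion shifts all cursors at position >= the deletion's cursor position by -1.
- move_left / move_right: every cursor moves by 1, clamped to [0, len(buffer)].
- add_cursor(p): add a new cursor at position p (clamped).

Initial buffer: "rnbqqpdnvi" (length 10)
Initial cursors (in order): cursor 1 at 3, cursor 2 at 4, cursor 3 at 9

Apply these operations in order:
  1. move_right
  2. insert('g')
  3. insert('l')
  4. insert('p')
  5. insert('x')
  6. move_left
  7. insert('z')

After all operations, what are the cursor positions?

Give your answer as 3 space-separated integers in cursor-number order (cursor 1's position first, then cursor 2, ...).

Answer: 8 14 24

Derivation:
After op 1 (move_right): buffer="rnbqqpdnvi" (len 10), cursors c1@4 c2@5 c3@10, authorship ..........
After op 2 (insert('g')): buffer="rnbqgqgpdnvig" (len 13), cursors c1@5 c2@7 c3@13, authorship ....1.2.....3
After op 3 (insert('l')): buffer="rnbqglqglpdnvigl" (len 16), cursors c1@6 c2@9 c3@16, authorship ....11.22.....33
After op 4 (insert('p')): buffer="rnbqglpqglppdnviglp" (len 19), cursors c1@7 c2@11 c3@19, authorship ....111.222.....333
After op 5 (insert('x')): buffer="rnbqglpxqglpxpdnviglpx" (len 22), cursors c1@8 c2@13 c3@22, authorship ....1111.2222.....3333
After op 6 (move_left): buffer="rnbqglpxqglpxpdnviglpx" (len 22), cursors c1@7 c2@12 c3@21, authorship ....1111.2222.....3333
After op 7 (insert('z')): buffer="rnbqglpzxqglpzxpdnviglpzx" (len 25), cursors c1@8 c2@14 c3@24, authorship ....11111.22222.....33333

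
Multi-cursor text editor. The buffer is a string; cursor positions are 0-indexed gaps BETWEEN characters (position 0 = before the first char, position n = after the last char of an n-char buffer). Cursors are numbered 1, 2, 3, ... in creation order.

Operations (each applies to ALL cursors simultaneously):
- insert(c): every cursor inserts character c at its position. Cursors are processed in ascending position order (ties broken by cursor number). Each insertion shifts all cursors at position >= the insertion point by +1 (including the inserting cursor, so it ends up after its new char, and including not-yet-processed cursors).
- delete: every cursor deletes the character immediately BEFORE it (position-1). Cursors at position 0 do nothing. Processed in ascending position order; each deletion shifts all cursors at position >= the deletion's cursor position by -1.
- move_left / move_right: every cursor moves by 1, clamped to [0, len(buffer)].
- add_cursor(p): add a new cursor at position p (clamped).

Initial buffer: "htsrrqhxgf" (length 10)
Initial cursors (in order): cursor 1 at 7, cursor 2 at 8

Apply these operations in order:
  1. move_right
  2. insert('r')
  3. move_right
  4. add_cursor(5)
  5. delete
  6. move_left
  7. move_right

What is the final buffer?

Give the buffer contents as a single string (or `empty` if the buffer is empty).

Answer: htsrqhxrr

Derivation:
After op 1 (move_right): buffer="htsrrqhxgf" (len 10), cursors c1@8 c2@9, authorship ..........
After op 2 (insert('r')): buffer="htsrrqhxrgrf" (len 12), cursors c1@9 c2@11, authorship ........1.2.
After op 3 (move_right): buffer="htsrrqhxrgrf" (len 12), cursors c1@10 c2@12, authorship ........1.2.
After op 4 (add_cursor(5)): buffer="htsrrqhxrgrf" (len 12), cursors c3@5 c1@10 c2@12, authorship ........1.2.
After op 5 (delete): buffer="htsrqhxrr" (len 9), cursors c3@4 c1@8 c2@9, authorship .......12
After op 6 (move_left): buffer="htsrqhxrr" (len 9), cursors c3@3 c1@7 c2@8, authorship .......12
After op 7 (move_right): buffer="htsrqhxrr" (len 9), cursors c3@4 c1@8 c2@9, authorship .......12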